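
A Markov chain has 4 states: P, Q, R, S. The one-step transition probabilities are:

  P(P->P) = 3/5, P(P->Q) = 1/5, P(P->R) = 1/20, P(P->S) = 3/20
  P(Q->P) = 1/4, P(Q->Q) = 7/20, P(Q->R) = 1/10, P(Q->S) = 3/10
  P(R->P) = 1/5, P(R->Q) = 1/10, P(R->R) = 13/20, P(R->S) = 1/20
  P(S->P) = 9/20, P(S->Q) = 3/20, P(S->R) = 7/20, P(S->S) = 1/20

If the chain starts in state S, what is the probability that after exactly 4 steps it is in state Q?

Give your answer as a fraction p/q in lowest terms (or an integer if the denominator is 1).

Answer: 31243/160000

Derivation:
Computing P^4 by repeated multiplication:
P^1 =
  P: [3/5, 1/5, 1/20, 3/20]
  Q: [1/4, 7/20, 1/10, 3/10]
  R: [1/5, 1/10, 13/20, 1/20]
  S: [9/20, 3/20, 7/20, 1/20]
P^2 =
  P: [39/80, 87/400, 27/200, 4/25]
  Q: [157/400, 91/400, 87/400, 13/80]
  R: [119/400, 59/400, 23/50, 19/200]
  S: [2/5, 37/200, 113/400, 53/400]
P^3 =
  P: [3567/8000, 1689/8000, 1519/8000, 49/320]
  Q: [409/1000, 817/4000, 77/320, 1169/8000]
  R: [2801/8000, 1371/8000, 579/1600, 933/8000]
  S: [3219/8000, 1543/8000, 537/2000, 109/800]
P^4 =
  P: [1367/3200, 8201/40000, 35267/160000, 23579/160000]
  Q: [13131/32000, 31883/160000, 9937/40000, 11357/80000]
  R: [15111/40000, 2939/16000, 49709/160000, 20457/160000]
  S: [12949/32000, 31243/160000, 41859/160000, 22153/160000]

(P^4)[S -> Q] = 31243/160000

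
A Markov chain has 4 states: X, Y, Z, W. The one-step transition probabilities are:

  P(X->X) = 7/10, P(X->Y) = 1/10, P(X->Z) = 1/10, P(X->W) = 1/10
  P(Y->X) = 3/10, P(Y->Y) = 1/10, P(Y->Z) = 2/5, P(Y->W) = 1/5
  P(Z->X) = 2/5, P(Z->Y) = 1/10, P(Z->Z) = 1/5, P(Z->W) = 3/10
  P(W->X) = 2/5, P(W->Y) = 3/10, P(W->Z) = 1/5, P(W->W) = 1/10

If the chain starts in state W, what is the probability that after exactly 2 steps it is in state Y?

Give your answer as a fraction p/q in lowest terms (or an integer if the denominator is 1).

Answer: 3/25

Derivation:
Computing P^2 by repeated multiplication:
P^1 =
  X: [7/10, 1/10, 1/10, 1/10]
  Y: [3/10, 1/10, 2/5, 1/5]
  Z: [2/5, 1/10, 1/5, 3/10]
  W: [2/5, 3/10, 1/5, 1/10]
P^2 =
  X: [3/5, 3/25, 3/20, 13/100]
  Y: [12/25, 7/50, 19/100, 19/100]
  Z: [51/100, 4/25, 9/50, 3/20]
  W: [49/100, 3/25, 11/50, 17/100]

(P^2)[W -> Y] = 3/25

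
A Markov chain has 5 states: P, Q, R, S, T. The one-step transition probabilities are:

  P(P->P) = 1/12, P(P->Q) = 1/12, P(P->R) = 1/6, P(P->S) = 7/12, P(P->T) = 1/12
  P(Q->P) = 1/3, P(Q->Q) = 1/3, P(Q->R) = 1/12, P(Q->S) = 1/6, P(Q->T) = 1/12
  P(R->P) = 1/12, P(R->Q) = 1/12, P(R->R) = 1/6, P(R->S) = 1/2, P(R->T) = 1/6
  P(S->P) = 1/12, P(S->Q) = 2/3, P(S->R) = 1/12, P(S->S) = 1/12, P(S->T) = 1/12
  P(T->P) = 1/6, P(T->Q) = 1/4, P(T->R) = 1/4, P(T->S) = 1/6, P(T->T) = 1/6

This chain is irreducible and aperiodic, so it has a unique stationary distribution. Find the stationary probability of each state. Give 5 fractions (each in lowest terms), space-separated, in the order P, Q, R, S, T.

The stationary distribution satisfies pi = pi * P, i.e.:
  pi_P = 1/12*pi_P + 1/3*pi_Q + 1/12*pi_R + 1/12*pi_S + 1/6*pi_T
  pi_Q = 1/12*pi_P + 1/3*pi_Q + 1/12*pi_R + 2/3*pi_S + 1/4*pi_T
  pi_R = 1/6*pi_P + 1/12*pi_Q + 1/6*pi_R + 1/12*pi_S + 1/4*pi_T
  pi_S = 7/12*pi_P + 1/6*pi_Q + 1/2*pi_R + 1/12*pi_S + 1/6*pi_T
  pi_T = 1/12*pi_P + 1/12*pi_Q + 1/6*pi_R + 1/12*pi_S + 1/6*pi_T
with normalization: pi_P + pi_Q + pi_R + pi_S + pi_T = 1.

Using the first 4 balance equations plus normalization, the linear system A*pi = b is:
  [-11/12, 1/3, 1/12, 1/12, 1/6] . pi = 0
  [1/12, -2/3, 1/12, 2/3, 1/4] . pi = 0
  [1/6, 1/12, -5/6, 1/12, 1/4] . pi = 0
  [7/12, 1/6, 1/2, -11/12, 1/6] . pi = 0
  [1, 1, 1, 1, 1] . pi = 1

Solving yields:
  pi_P = 4499/25577
  pi_Q = 8598/25577
  pi_R = 3210/25577
  pi_S = 6653/25577
  pi_T = 2617/25577

Verification (pi * P):
  4499/25577*1/12 + 8598/25577*1/3 + 3210/25577*1/12 + 6653/25577*1/12 + 2617/25577*1/6 = 4499/25577 = pi_P  (ok)
  4499/25577*1/12 + 8598/25577*1/3 + 3210/25577*1/12 + 6653/25577*2/3 + 2617/25577*1/4 = 8598/25577 = pi_Q  (ok)
  4499/25577*1/6 + 8598/25577*1/12 + 3210/25577*1/6 + 6653/25577*1/12 + 2617/25577*1/4 = 3210/25577 = pi_R  (ok)
  4499/25577*7/12 + 8598/25577*1/6 + 3210/25577*1/2 + 6653/25577*1/12 + 2617/25577*1/6 = 6653/25577 = pi_S  (ok)
  4499/25577*1/12 + 8598/25577*1/12 + 3210/25577*1/6 + 6653/25577*1/12 + 2617/25577*1/6 = 2617/25577 = pi_T  (ok)

Answer: 4499/25577 8598/25577 3210/25577 6653/25577 2617/25577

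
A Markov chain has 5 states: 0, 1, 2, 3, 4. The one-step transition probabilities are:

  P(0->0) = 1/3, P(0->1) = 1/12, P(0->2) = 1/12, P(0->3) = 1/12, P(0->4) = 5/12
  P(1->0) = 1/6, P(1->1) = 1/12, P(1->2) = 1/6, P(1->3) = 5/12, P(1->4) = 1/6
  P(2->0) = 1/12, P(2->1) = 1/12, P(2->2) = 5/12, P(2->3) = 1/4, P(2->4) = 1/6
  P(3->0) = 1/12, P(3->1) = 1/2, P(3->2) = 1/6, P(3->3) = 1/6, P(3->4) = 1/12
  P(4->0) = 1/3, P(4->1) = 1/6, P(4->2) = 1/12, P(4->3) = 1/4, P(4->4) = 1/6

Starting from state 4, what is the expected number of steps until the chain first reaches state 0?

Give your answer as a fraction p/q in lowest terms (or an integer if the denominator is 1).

Answer: 15636/2875

Derivation:
Let h_i = expected steps to first reach 0 from state i.
Boundary: h_0 = 0.
First-step equations for the other states:
  h_1 = 1 + 1/6*h_0 + 1/12*h_1 + 1/6*h_2 + 5/12*h_3 + 1/6*h_4
  h_2 = 1 + 1/12*h_0 + 1/12*h_1 + 5/12*h_2 + 1/4*h_3 + 1/6*h_4
  h_3 = 1 + 1/12*h_0 + 1/2*h_1 + 1/6*h_2 + 1/6*h_3 + 1/12*h_4
  h_4 = 1 + 1/3*h_0 + 1/6*h_1 + 1/12*h_2 + 1/4*h_3 + 1/6*h_4

Substituting h_0 = 0 and rearranging gives the linear system (I - Q) h = 1:
  [11/12, -1/6, -5/12, -1/6] . (h_1, h_2, h_3, h_4) = 1
  [-1/12, 7/12, -1/4, -1/6] . (h_1, h_2, h_3, h_4) = 1
  [-1/2, -1/6, 5/6, -1/12] . (h_1, h_2, h_3, h_4) = 1
  [-1/6, -1/12, -1/4, 5/6] . (h_1, h_2, h_3, h_4) = 1

Solving yields:
  h_1 = 19248/2875
  h_2 = 21048/2875
  h_3 = 20772/2875
  h_4 = 15636/2875

Starting state is 4, so the expected hitting time is h_4 = 15636/2875.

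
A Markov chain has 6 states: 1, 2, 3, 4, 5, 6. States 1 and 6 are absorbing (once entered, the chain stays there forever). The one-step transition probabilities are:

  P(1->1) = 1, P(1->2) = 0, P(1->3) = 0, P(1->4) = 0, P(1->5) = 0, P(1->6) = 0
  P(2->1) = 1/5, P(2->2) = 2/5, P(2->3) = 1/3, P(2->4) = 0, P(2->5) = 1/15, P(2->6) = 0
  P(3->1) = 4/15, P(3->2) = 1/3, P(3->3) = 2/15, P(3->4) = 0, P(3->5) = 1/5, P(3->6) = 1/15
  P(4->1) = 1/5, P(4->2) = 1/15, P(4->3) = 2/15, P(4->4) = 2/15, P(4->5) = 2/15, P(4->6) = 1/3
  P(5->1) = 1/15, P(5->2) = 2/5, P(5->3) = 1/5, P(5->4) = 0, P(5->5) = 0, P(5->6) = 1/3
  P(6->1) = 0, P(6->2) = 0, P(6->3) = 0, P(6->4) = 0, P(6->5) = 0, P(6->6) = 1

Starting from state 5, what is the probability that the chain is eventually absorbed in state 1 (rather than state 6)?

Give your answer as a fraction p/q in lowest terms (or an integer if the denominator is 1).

Answer: 599/1116

Derivation:
Let a_i = P(absorbed in 1 | start in state i).
Boundary conditions: a_1 = 1, a_6 = 0.
For each transient state i, a_i = sum_j P(i->j) * a_j:
  a_2 = 1/5*a_1 + 2/5*a_2 + 1/3*a_3 + 0*a_4 + 1/15*a_5 + 0*a_6
  a_3 = 4/15*a_1 + 1/3*a_2 + 2/15*a_3 + 0*a_4 + 1/5*a_5 + 1/15*a_6
  a_4 = 1/5*a_1 + 1/15*a_2 + 2/15*a_3 + 2/15*a_4 + 2/15*a_5 + 1/3*a_6
  a_5 = 1/15*a_1 + 2/5*a_2 + 1/5*a_3 + 0*a_4 + 0*a_5 + 1/3*a_6

Substituting a_1 = 1 and a_6 = 0, rearrange to (I - Q) a = r where r[i] = P(i -> 1):
  [3/5, -1/3, 0, -1/15] . (a_2, a_3, a_4, a_5) = 1/5
  [-1/3, 13/15, 0, -1/5] . (a_2, a_3, a_4, a_5) = 4/15
  [-1/15, -2/15, 13/15, -2/15] . (a_2, a_3, a_4, a_5) = 1/5
  [-2/5, -1/5, 0, 1] . (a_2, a_3, a_4, a_5) = 1/15

Solving yields:
  a_2 = 449/558
  a_3 = 827/1116
  a_4 = 91/186
  a_5 = 599/1116

Starting state is 5, so the absorption probability is a_5 = 599/1116.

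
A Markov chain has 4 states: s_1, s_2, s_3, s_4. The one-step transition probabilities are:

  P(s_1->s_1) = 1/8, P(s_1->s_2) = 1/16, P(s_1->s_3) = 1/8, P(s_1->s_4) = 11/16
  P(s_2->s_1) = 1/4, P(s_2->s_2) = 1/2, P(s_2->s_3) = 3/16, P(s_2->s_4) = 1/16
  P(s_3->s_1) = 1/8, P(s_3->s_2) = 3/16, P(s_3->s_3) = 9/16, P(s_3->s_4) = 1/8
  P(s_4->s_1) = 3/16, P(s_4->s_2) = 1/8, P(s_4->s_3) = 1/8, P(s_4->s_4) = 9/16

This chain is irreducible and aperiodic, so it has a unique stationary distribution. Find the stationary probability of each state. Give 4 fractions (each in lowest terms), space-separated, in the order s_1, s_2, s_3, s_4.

Answer: 265/1521 35/169 373/1521 568/1521

Derivation:
The stationary distribution satisfies pi = pi * P, i.e.:
  pi_s_1 = 1/8*pi_s_1 + 1/4*pi_s_2 + 1/8*pi_s_3 + 3/16*pi_s_4
  pi_s_2 = 1/16*pi_s_1 + 1/2*pi_s_2 + 3/16*pi_s_3 + 1/8*pi_s_4
  pi_s_3 = 1/8*pi_s_1 + 3/16*pi_s_2 + 9/16*pi_s_3 + 1/8*pi_s_4
  pi_s_4 = 11/16*pi_s_1 + 1/16*pi_s_2 + 1/8*pi_s_3 + 9/16*pi_s_4
with normalization: pi_s_1 + pi_s_2 + pi_s_3 + pi_s_4 = 1.

Using the first 3 balance equations plus normalization, the linear system A*pi = b is:
  [-7/8, 1/4, 1/8, 3/16] . pi = 0
  [1/16, -1/2, 3/16, 1/8] . pi = 0
  [1/8, 3/16, -7/16, 1/8] . pi = 0
  [1, 1, 1, 1] . pi = 1

Solving yields:
  pi_s_1 = 265/1521
  pi_s_2 = 35/169
  pi_s_3 = 373/1521
  pi_s_4 = 568/1521

Verification (pi * P):
  265/1521*1/8 + 35/169*1/4 + 373/1521*1/8 + 568/1521*3/16 = 265/1521 = pi_s_1  (ok)
  265/1521*1/16 + 35/169*1/2 + 373/1521*3/16 + 568/1521*1/8 = 35/169 = pi_s_2  (ok)
  265/1521*1/8 + 35/169*3/16 + 373/1521*9/16 + 568/1521*1/8 = 373/1521 = pi_s_3  (ok)
  265/1521*11/16 + 35/169*1/16 + 373/1521*1/8 + 568/1521*9/16 = 568/1521 = pi_s_4  (ok)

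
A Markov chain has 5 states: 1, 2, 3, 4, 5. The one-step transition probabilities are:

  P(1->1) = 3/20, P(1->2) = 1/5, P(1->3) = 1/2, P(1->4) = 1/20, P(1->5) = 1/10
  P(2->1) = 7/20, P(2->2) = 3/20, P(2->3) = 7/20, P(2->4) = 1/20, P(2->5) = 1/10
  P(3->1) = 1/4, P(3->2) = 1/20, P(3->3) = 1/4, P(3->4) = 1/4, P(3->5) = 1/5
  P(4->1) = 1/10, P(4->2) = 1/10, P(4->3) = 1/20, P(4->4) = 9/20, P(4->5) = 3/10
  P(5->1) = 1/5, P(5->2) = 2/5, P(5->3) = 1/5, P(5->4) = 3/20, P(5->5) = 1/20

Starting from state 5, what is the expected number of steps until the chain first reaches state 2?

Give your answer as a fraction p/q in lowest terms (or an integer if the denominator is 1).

Let h_i = expected steps to first reach 2 from state i.
Boundary: h_2 = 0.
First-step equations for the other states:
  h_1 = 1 + 3/20*h_1 + 1/5*h_2 + 1/2*h_3 + 1/20*h_4 + 1/10*h_5
  h_3 = 1 + 1/4*h_1 + 1/20*h_2 + 1/4*h_3 + 1/4*h_4 + 1/5*h_5
  h_4 = 1 + 1/10*h_1 + 1/10*h_2 + 1/20*h_3 + 9/20*h_4 + 3/10*h_5
  h_5 = 1 + 1/5*h_1 + 2/5*h_2 + 1/5*h_3 + 3/20*h_4 + 1/20*h_5

Substituting h_2 = 0 and rearranging gives the linear system (I - Q) h = 1:
  [17/20, -1/2, -1/20, -1/10] . (h_1, h_3, h_4, h_5) = 1
  [-1/4, 3/4, -1/4, -1/5] . (h_1, h_3, h_4, h_5) = 1
  [-1/10, -1/20, 11/20, -3/10] . (h_1, h_3, h_4, h_5) = 1
  [-1/5, -1/5, -3/20, 19/20] . (h_1, h_3, h_4, h_5) = 1

Solving yields:
  h_1 = 28528/4813
  h_3 = 31520/4813
  h_4 = 28956/4813
  h_5 = 22280/4813

Starting state is 5, so the expected hitting time is h_5 = 22280/4813.

Answer: 22280/4813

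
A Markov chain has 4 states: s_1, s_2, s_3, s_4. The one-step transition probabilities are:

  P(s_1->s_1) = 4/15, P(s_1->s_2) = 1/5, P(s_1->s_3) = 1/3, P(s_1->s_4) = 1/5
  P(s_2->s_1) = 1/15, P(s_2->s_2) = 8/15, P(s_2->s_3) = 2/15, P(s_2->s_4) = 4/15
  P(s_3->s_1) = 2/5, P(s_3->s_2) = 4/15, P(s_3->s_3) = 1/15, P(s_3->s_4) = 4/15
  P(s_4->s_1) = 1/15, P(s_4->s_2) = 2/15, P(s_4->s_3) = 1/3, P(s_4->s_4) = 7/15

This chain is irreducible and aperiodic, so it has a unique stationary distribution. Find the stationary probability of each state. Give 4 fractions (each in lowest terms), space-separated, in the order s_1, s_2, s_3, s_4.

The stationary distribution satisfies pi = pi * P, i.e.:
  pi_s_1 = 4/15*pi_s_1 + 1/15*pi_s_2 + 2/5*pi_s_3 + 1/15*pi_s_4
  pi_s_2 = 1/5*pi_s_1 + 8/15*pi_s_2 + 4/15*pi_s_3 + 2/15*pi_s_4
  pi_s_3 = 1/3*pi_s_1 + 2/15*pi_s_2 + 1/15*pi_s_3 + 1/3*pi_s_4
  pi_s_4 = 1/5*pi_s_1 + 4/15*pi_s_2 + 4/15*pi_s_3 + 7/15*pi_s_4
with normalization: pi_s_1 + pi_s_2 + pi_s_3 + pi_s_4 = 1.

Using the first 3 balance equations plus normalization, the linear system A*pi = b is:
  [-11/15, 1/15, 2/5, 1/15] . pi = 0
  [1/5, -7/15, 4/15, 2/15] . pi = 0
  [1/3, 2/15, -14/15, 1/3] . pi = 0
  [1, 1, 1, 1] . pi = 1

Solving yields:
  pi_s_1 = 4/23
  pi_s_2 = 20/69
  pi_s_3 = 5/23
  pi_s_4 = 22/69

Verification (pi * P):
  4/23*4/15 + 20/69*1/15 + 5/23*2/5 + 22/69*1/15 = 4/23 = pi_s_1  (ok)
  4/23*1/5 + 20/69*8/15 + 5/23*4/15 + 22/69*2/15 = 20/69 = pi_s_2  (ok)
  4/23*1/3 + 20/69*2/15 + 5/23*1/15 + 22/69*1/3 = 5/23 = pi_s_3  (ok)
  4/23*1/5 + 20/69*4/15 + 5/23*4/15 + 22/69*7/15 = 22/69 = pi_s_4  (ok)

Answer: 4/23 20/69 5/23 22/69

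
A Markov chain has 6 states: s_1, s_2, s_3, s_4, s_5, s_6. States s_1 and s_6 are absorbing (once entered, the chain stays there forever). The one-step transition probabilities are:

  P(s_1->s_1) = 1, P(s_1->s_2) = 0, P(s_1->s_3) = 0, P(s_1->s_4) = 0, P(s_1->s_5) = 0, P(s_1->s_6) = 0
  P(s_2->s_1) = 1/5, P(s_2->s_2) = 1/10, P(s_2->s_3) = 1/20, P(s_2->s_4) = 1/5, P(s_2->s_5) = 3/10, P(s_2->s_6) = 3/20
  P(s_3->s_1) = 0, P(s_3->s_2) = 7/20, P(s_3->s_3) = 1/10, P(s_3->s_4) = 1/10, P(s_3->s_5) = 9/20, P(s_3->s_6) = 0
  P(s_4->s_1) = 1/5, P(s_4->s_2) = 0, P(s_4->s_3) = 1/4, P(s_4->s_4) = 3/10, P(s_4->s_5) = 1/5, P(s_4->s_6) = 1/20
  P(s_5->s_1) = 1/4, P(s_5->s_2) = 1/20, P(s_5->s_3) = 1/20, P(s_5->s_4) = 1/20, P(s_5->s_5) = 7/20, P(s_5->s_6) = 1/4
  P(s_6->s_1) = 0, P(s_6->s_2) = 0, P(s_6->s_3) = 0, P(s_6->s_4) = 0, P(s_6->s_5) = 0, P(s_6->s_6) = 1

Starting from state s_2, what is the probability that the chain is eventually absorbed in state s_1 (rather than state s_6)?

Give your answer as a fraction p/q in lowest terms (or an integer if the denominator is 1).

Let a_i = P(absorbed in s_1 | start in state i).
Boundary conditions: a_s_1 = 1, a_s_6 = 0.
For each transient state i, a_i = sum_j P(i->j) * a_j:
  a_s_2 = 1/5*a_s_1 + 1/10*a_s_2 + 1/20*a_s_3 + 1/5*a_s_4 + 3/10*a_s_5 + 3/20*a_s_6
  a_s_3 = 0*a_s_1 + 7/20*a_s_2 + 1/10*a_s_3 + 1/10*a_s_4 + 9/20*a_s_5 + 0*a_s_6
  a_s_4 = 1/5*a_s_1 + 0*a_s_2 + 1/4*a_s_3 + 3/10*a_s_4 + 1/5*a_s_5 + 1/20*a_s_6
  a_s_5 = 1/4*a_s_1 + 1/20*a_s_2 + 1/20*a_s_3 + 1/20*a_s_4 + 7/20*a_s_5 + 1/4*a_s_6

Substituting a_s_1 = 1 and a_s_6 = 0, rearrange to (I - Q) a = r where r[i] = P(i -> s_1):
  [9/10, -1/20, -1/5, -3/10] . (a_s_2, a_s_3, a_s_4, a_s_5) = 1/5
  [-7/20, 9/10, -1/10, -9/20] . (a_s_2, a_s_3, a_s_4, a_s_5) = 0
  [0, -1/4, 7/10, -1/5] . (a_s_2, a_s_3, a_s_4, a_s_5) = 1/5
  [-1/20, -1/20, -1/20, 13/20] . (a_s_2, a_s_3, a_s_4, a_s_5) = 1/4

Solving yields:
  a_s_2 = 869/1536
  a_s_3 = 211/384
  a_s_4 = 121/192
  a_s_5 = 797/1536

Starting state is s_2, so the absorption probability is a_s_2 = 869/1536.

Answer: 869/1536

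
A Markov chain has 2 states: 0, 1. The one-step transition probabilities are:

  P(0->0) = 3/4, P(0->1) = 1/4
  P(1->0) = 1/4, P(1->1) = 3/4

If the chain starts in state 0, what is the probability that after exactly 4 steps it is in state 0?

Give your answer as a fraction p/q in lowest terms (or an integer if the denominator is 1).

Computing P^4 by repeated multiplication:
P^1 =
  0: [3/4, 1/4]
  1: [1/4, 3/4]
P^2 =
  0: [5/8, 3/8]
  1: [3/8, 5/8]
P^3 =
  0: [9/16, 7/16]
  1: [7/16, 9/16]
P^4 =
  0: [17/32, 15/32]
  1: [15/32, 17/32]

(P^4)[0 -> 0] = 17/32

Answer: 17/32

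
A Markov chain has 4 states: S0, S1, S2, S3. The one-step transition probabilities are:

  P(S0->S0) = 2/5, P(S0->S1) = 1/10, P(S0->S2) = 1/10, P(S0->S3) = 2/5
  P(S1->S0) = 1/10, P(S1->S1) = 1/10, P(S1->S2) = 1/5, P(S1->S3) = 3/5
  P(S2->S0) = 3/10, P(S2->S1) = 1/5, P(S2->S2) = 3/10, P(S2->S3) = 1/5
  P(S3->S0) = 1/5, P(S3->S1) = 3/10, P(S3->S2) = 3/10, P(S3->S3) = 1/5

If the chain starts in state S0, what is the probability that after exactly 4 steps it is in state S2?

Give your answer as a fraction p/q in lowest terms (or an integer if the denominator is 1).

Answer: 2299/10000

Derivation:
Computing P^4 by repeated multiplication:
P^1 =
  S0: [2/5, 1/10, 1/10, 2/5]
  S1: [1/10, 1/10, 1/5, 3/5]
  S2: [3/10, 1/5, 3/10, 1/5]
  S3: [1/5, 3/10, 3/10, 1/5]
P^2 =
  S0: [7/25, 19/100, 21/100, 8/25]
  S1: [23/100, 6/25, 27/100, 13/50]
  S2: [27/100, 17/100, 11/50, 17/50]
  S3: [6/25, 17/100, 23/100, 9/25]
P^3 =
  S0: [129/500, 37/200, 9/40, 83/250]
  S1: [249/1000, 179/1000, 23/100, 171/500]
  S2: [259/1000, 19/100, 229/1000, 161/500]
  S3: [127/500, 39/200, 47/200, 79/250]
P^4 =
  S0: [639/2500, 1889/10000, 2299/10000, 407/1250]
  S1: [2549/10000, 957/5000, 2323/10000, 1607/5000]
  S2: [2557/10000, 1873/10000, 573/2500, 1639/5000]
  S3: [637/2500, 1867/10000, 2297/10000, 411/1250]

(P^4)[S0 -> S2] = 2299/10000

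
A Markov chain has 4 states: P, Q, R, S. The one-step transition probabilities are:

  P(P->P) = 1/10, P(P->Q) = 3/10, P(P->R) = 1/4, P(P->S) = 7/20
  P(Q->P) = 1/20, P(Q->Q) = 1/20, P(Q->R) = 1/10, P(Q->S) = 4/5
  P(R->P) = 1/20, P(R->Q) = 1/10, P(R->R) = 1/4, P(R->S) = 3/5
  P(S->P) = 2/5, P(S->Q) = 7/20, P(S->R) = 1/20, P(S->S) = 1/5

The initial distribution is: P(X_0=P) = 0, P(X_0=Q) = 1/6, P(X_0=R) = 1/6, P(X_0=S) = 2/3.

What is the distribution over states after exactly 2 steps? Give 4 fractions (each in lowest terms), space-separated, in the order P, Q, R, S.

Answer: 77/400 113/480 331/2400 521/1200

Derivation:
Propagating the distribution step by step (d_{t+1} = d_t * P):
d_0 = (P=0, Q=1/6, R=1/6, S=2/3)
  d_1[P] = 0*1/10 + 1/6*1/20 + 1/6*1/20 + 2/3*2/5 = 17/60
  d_1[Q] = 0*3/10 + 1/6*1/20 + 1/6*1/10 + 2/3*7/20 = 31/120
  d_1[R] = 0*1/4 + 1/6*1/10 + 1/6*1/4 + 2/3*1/20 = 11/120
  d_1[S] = 0*7/20 + 1/6*4/5 + 1/6*3/5 + 2/3*1/5 = 11/30
d_1 = (P=17/60, Q=31/120, R=11/120, S=11/30)
  d_2[P] = 17/60*1/10 + 31/120*1/20 + 11/120*1/20 + 11/30*2/5 = 77/400
  d_2[Q] = 17/60*3/10 + 31/120*1/20 + 11/120*1/10 + 11/30*7/20 = 113/480
  d_2[R] = 17/60*1/4 + 31/120*1/10 + 11/120*1/4 + 11/30*1/20 = 331/2400
  d_2[S] = 17/60*7/20 + 31/120*4/5 + 11/120*3/5 + 11/30*1/5 = 521/1200
d_2 = (P=77/400, Q=113/480, R=331/2400, S=521/1200)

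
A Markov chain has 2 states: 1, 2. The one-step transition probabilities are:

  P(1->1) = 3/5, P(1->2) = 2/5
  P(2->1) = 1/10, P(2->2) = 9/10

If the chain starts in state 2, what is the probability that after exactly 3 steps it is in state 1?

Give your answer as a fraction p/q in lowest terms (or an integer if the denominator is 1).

Answer: 7/40

Derivation:
Computing P^3 by repeated multiplication:
P^1 =
  1: [3/5, 2/5]
  2: [1/10, 9/10]
P^2 =
  1: [2/5, 3/5]
  2: [3/20, 17/20]
P^3 =
  1: [3/10, 7/10]
  2: [7/40, 33/40]

(P^3)[2 -> 1] = 7/40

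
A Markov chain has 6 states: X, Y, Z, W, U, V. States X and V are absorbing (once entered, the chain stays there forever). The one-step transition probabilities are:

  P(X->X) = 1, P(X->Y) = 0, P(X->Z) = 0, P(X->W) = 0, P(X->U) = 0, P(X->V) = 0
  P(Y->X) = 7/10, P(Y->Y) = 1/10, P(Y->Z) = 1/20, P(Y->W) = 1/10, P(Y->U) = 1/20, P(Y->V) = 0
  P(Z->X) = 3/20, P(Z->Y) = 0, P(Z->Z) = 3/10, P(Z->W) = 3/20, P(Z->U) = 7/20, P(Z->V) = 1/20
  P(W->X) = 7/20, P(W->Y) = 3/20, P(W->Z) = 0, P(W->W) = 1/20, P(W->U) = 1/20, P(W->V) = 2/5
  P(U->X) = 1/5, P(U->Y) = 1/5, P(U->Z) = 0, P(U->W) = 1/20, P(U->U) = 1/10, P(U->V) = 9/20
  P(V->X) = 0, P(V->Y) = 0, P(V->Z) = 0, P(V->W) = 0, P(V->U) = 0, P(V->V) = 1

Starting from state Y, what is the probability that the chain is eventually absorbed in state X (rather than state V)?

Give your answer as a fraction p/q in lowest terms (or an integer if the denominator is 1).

Answer: 73632/82475

Derivation:
Let a_i = P(absorbed in X | start in state i).
Boundary conditions: a_X = 1, a_V = 0.
For each transient state i, a_i = sum_j P(i->j) * a_j:
  a_Y = 7/10*a_X + 1/10*a_Y + 1/20*a_Z + 1/10*a_W + 1/20*a_U + 0*a_V
  a_Z = 3/20*a_X + 0*a_Y + 3/10*a_Z + 3/20*a_W + 7/20*a_U + 1/20*a_V
  a_W = 7/20*a_X + 3/20*a_Y + 0*a_Z + 1/20*a_W + 1/20*a_U + 2/5*a_V
  a_U = 1/5*a_X + 1/5*a_Y + 0*a_Z + 1/20*a_W + 1/10*a_U + 9/20*a_V

Substituting a_X = 1 and a_V = 0, rearrange to (I - Q) a = r where r[i] = P(i -> X):
  [9/10, -1/20, -1/10, -1/20] . (a_Y, a_Z, a_W, a_U) = 7/10
  [0, 7/10, -3/20, -7/20] . (a_Y, a_Z, a_W, a_U) = 3/20
  [-3/20, 0, 19/20, -1/20] . (a_Y, a_Z, a_W, a_U) = 7/20
  [-1/5, 0, -1/20, 9/10] . (a_Y, a_Z, a_W, a_U) = 1/5

Solving yields:
  a_Y = 73632/82475
  a_Z = 45661/82475
  a_W = 43966/82475
  a_U = 37133/82475

Starting state is Y, so the absorption probability is a_Y = 73632/82475.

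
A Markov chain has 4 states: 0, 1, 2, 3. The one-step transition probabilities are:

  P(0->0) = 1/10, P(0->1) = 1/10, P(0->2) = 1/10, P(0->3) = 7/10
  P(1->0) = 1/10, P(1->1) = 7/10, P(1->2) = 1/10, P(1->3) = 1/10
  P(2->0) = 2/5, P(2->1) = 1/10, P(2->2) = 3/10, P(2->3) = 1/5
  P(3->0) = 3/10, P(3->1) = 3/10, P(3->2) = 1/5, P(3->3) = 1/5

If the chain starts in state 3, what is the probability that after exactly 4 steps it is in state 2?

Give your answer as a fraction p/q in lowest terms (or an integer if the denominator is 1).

Computing P^4 by repeated multiplication:
P^1 =
  0: [1/10, 1/10, 1/10, 7/10]
  1: [1/10, 7/10, 1/10, 1/10]
  2: [2/5, 1/10, 3/10, 1/5]
  3: [3/10, 3/10, 1/5, 1/5]
P^2 =
  0: [27/100, 3/10, 19/100, 6/25]
  1: [3/20, 27/50, 13/100, 9/50]
  2: [23/100, 1/5, 9/50, 39/100]
  3: [1/5, 8/25, 4/25, 8/25]
P^3 =
  0: [41/200, 41/125, 81/500, 61/200]
  1: [7/40, 23/50, 18/125, 221/1000]
  2: [29/125, 149/500, 7/40, 59/200]
  3: [53/250, 89/250, 41/250, 67/250]
P^4 =
  0: [131/625, 1789/5000, 1629/10000, 2697/10000]
  1: [937/5000, 2101/5000, 1509/10000, 483/2000]
  2: [423/2000, 1689/5000, 329/2000, 1431/5000]
  3: [507/2500, 459/1250, 399/2500, 169/625]

(P^4)[3 -> 2] = 399/2500

Answer: 399/2500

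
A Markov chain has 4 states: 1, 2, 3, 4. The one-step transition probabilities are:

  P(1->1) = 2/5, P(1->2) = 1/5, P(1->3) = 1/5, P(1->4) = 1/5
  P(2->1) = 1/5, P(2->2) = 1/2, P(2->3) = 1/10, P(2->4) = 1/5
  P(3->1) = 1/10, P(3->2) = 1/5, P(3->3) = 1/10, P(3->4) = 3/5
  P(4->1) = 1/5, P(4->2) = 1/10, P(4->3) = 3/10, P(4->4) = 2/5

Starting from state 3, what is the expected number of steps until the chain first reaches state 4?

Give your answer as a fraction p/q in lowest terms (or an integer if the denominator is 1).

Answer: 245/101

Derivation:
Let h_i = expected steps to first reach 4 from state i.
Boundary: h_4 = 0.
First-step equations for the other states:
  h_1 = 1 + 2/5*h_1 + 1/5*h_2 + 1/5*h_3 + 1/5*h_4
  h_2 = 1 + 1/5*h_1 + 1/2*h_2 + 1/10*h_3 + 1/5*h_4
  h_3 = 1 + 1/10*h_1 + 1/5*h_2 + 1/10*h_3 + 3/5*h_4

Substituting h_4 = 0 and rearranging gives the linear system (I - Q) h = 1:
  [3/5, -1/5, -1/5] . (h_1, h_2, h_3) = 1
  [-1/5, 1/2, -1/10] . (h_1, h_2, h_3) = 1
  [-1/10, -1/5, 9/10] . (h_1, h_2, h_3) = 1

Solving yields:
  h_1 = 385/101
  h_2 = 405/101
  h_3 = 245/101

Starting state is 3, so the expected hitting time is h_3 = 245/101.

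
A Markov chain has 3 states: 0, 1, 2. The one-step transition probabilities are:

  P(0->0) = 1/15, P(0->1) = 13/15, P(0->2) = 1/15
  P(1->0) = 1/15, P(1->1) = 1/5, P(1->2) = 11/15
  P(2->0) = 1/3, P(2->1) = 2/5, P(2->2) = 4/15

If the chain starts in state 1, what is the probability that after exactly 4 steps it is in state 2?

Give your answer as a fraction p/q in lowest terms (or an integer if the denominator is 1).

Computing P^4 by repeated multiplication:
P^1 =
  0: [1/15, 13/15, 1/15]
  1: [1/15, 1/5, 11/15]
  2: [1/3, 2/5, 4/15]
P^2 =
  0: [19/225, 58/225, 148/225]
  1: [59/225, 88/225, 26/75]
  2: [31/225, 107/225, 29/75]
P^3 =
  0: [817/3375, 1309/3375, 1249/3375]
  1: [179/1125, 1499/3375, 1339/3375]
  2: [191/1125, 1246/3375, 1556/3375]
P^4 =
  0: [8371/50625, 22042/50625, 20212/50625]
  1: [8731/50625, 2168/5625, 22382/50625]
  2: [9599/50625, 6841/16875, 20503/50625]

(P^4)[1 -> 2] = 22382/50625

Answer: 22382/50625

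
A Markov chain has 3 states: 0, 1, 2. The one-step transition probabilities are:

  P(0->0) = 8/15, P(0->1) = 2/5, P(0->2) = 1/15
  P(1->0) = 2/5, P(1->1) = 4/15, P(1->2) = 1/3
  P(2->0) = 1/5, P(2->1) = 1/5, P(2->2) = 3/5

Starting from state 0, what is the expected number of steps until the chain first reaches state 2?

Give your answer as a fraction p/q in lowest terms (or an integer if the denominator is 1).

Answer: 255/41

Derivation:
Let h_i = expected steps to first reach 2 from state i.
Boundary: h_2 = 0.
First-step equations for the other states:
  h_0 = 1 + 8/15*h_0 + 2/5*h_1 + 1/15*h_2
  h_1 = 1 + 2/5*h_0 + 4/15*h_1 + 1/3*h_2

Substituting h_2 = 0 and rearranging gives the linear system (I - Q) h = 1:
  [7/15, -2/5] . (h_0, h_1) = 1
  [-2/5, 11/15] . (h_0, h_1) = 1

Solving yields:
  h_0 = 255/41
  h_1 = 195/41

Starting state is 0, so the expected hitting time is h_0 = 255/41.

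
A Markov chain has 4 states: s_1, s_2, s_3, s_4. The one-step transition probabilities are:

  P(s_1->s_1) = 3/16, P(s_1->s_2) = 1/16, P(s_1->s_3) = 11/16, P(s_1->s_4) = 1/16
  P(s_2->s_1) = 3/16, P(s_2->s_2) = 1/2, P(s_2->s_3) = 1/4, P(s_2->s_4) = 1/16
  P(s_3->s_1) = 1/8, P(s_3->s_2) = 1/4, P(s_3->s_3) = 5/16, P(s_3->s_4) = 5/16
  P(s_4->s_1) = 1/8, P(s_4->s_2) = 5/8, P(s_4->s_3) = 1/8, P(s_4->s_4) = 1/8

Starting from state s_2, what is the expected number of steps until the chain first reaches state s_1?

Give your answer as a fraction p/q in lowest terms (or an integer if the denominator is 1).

Answer: 1864/305

Derivation:
Let h_i = expected steps to first reach s_1 from state i.
Boundary: h_s_1 = 0.
First-step equations for the other states:
  h_s_2 = 1 + 3/16*h_s_1 + 1/2*h_s_2 + 1/4*h_s_3 + 1/16*h_s_4
  h_s_3 = 1 + 1/8*h_s_1 + 1/4*h_s_2 + 5/16*h_s_3 + 5/16*h_s_4
  h_s_4 = 1 + 1/8*h_s_1 + 5/8*h_s_2 + 1/8*h_s_3 + 1/8*h_s_4

Substituting h_s_1 = 0 and rearranging gives the linear system (I - Q) h = 1:
  [1/2, -1/4, -1/16] . (h_s_2, h_s_3, h_s_4) = 1
  [-1/4, 11/16, -5/16] . (h_s_2, h_s_3, h_s_4) = 1
  [-5/8, -1/8, 7/8] . (h_s_2, h_s_3, h_s_4) = 1

Solving yields:
  h_s_2 = 1864/305
  h_s_3 = 2016/305
  h_s_4 = 1968/305

Starting state is s_2, so the expected hitting time is h_s_2 = 1864/305.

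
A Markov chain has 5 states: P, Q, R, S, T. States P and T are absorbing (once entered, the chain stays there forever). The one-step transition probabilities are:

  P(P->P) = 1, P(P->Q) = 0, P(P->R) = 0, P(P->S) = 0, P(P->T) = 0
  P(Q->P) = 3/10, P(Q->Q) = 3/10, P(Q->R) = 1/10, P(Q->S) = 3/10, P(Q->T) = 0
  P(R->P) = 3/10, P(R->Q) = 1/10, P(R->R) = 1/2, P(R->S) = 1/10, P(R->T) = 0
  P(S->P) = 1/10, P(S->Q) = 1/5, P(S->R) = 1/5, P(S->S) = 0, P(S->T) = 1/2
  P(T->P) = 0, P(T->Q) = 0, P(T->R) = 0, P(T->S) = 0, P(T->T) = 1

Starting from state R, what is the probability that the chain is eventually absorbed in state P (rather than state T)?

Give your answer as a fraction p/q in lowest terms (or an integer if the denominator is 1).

Let a_i = P(absorbed in P | start in state i).
Boundary conditions: a_P = 1, a_T = 0.
For each transient state i, a_i = sum_j P(i->j) * a_j:
  a_Q = 3/10*a_P + 3/10*a_Q + 1/10*a_R + 3/10*a_S + 0*a_T
  a_R = 3/10*a_P + 1/10*a_Q + 1/2*a_R + 1/10*a_S + 0*a_T
  a_S = 1/10*a_P + 1/5*a_Q + 1/5*a_R + 0*a_S + 1/2*a_T

Substituting a_P = 1 and a_T = 0, rearrange to (I - Q) a = r where r[i] = P(i -> P):
  [7/10, -1/10, -3/10] . (a_Q, a_R, a_S) = 3/10
  [-1/10, 1/2, -1/10] . (a_Q, a_R, a_S) = 3/10
  [-1/5, -1/5, 1] . (a_Q, a_R, a_S) = 1/10

Solving yields:
  a_Q = 13/18
  a_R = 119/144
  a_S = 59/144

Starting state is R, so the absorption probability is a_R = 119/144.

Answer: 119/144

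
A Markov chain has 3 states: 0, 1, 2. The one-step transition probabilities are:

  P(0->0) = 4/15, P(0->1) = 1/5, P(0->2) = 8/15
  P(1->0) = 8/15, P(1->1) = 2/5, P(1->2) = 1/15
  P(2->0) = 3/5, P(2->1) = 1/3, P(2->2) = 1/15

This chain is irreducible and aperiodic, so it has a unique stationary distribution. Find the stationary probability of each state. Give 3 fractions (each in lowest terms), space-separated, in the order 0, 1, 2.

Answer: 121/278 41/139 75/278

Derivation:
The stationary distribution satisfies pi = pi * P, i.e.:
  pi_0 = 4/15*pi_0 + 8/15*pi_1 + 3/5*pi_2
  pi_1 = 1/5*pi_0 + 2/5*pi_1 + 1/3*pi_2
  pi_2 = 8/15*pi_0 + 1/15*pi_1 + 1/15*pi_2
with normalization: pi_0 + pi_1 + pi_2 = 1.

Using the first 2 balance equations plus normalization, the linear system A*pi = b is:
  [-11/15, 8/15, 3/5] . pi = 0
  [1/5, -3/5, 1/3] . pi = 0
  [1, 1, 1] . pi = 1

Solving yields:
  pi_0 = 121/278
  pi_1 = 41/139
  pi_2 = 75/278

Verification (pi * P):
  121/278*4/15 + 41/139*8/15 + 75/278*3/5 = 121/278 = pi_0  (ok)
  121/278*1/5 + 41/139*2/5 + 75/278*1/3 = 41/139 = pi_1  (ok)
  121/278*8/15 + 41/139*1/15 + 75/278*1/15 = 75/278 = pi_2  (ok)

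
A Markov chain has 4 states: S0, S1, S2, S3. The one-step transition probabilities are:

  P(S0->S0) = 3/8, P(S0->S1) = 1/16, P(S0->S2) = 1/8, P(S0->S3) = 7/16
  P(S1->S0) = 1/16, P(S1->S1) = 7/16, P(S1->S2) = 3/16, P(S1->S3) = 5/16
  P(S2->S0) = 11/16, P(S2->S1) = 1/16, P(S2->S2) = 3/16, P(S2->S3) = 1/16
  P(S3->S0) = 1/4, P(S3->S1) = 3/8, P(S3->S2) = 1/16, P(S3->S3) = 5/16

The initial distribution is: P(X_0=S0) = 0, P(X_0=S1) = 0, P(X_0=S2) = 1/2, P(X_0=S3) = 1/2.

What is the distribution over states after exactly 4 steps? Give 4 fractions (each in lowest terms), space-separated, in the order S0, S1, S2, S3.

Propagating the distribution step by step (d_{t+1} = d_t * P):
d_0 = (S0=0, S1=0, S2=1/2, S3=1/2)
  d_1[S0] = 0*3/8 + 0*1/16 + 1/2*11/16 + 1/2*1/4 = 15/32
  d_1[S1] = 0*1/16 + 0*7/16 + 1/2*1/16 + 1/2*3/8 = 7/32
  d_1[S2] = 0*1/8 + 0*3/16 + 1/2*3/16 + 1/2*1/16 = 1/8
  d_1[S3] = 0*7/16 + 0*5/16 + 1/2*1/16 + 1/2*5/16 = 3/16
d_1 = (S0=15/32, S1=7/32, S2=1/8, S3=3/16)
  d_2[S0] = 15/32*3/8 + 7/32*1/16 + 1/8*11/16 + 3/16*1/4 = 165/512
  d_2[S1] = 15/32*1/16 + 7/32*7/16 + 1/8*1/16 + 3/16*3/8 = 13/64
  d_2[S2] = 15/32*1/8 + 7/32*3/16 + 1/8*3/16 + 3/16*1/16 = 69/512
  d_2[S3] = 15/32*7/16 + 7/32*5/16 + 1/8*1/16 + 3/16*5/16 = 87/256
d_2 = (S0=165/512, S1=13/64, S2=69/512, S3=87/256)
  d_3[S0] = 165/512*3/8 + 13/64*1/16 + 69/512*11/16 + 87/256*1/4 = 2549/8192
  d_3[S1] = 165/512*1/16 + 13/64*7/16 + 69/512*1/16 + 87/256*3/8 = 1003/4096
  d_3[S2] = 165/512*1/8 + 13/64*3/16 + 69/512*3/16 + 87/256*1/16 = 1023/8192
  d_3[S3] = 165/512*7/16 + 13/64*5/16 + 69/512*1/16 + 87/256*5/16 = 1307/4096
d_3 = (S0=2549/8192, S1=1003/4096, S2=1023/8192, S3=1307/4096)
  d_4[S0] = 2549/8192*3/8 + 1003/4096*1/16 + 1023/8192*11/16 + 1307/4096*1/4 = 39009/131072
  d_4[S1] = 2549/8192*1/16 + 1003/4096*7/16 + 1023/8192*1/16 + 1307/4096*3/8 = 16649/65536
  d_4[S2] = 2549/8192*1/8 + 1003/4096*3/16 + 1023/8192*3/16 + 1307/4096*1/16 = 16799/131072
  d_4[S3] = 2549/8192*7/16 + 1003/4096*5/16 + 1023/8192*1/16 + 1307/4096*5/16 = 20983/65536
d_4 = (S0=39009/131072, S1=16649/65536, S2=16799/131072, S3=20983/65536)

Answer: 39009/131072 16649/65536 16799/131072 20983/65536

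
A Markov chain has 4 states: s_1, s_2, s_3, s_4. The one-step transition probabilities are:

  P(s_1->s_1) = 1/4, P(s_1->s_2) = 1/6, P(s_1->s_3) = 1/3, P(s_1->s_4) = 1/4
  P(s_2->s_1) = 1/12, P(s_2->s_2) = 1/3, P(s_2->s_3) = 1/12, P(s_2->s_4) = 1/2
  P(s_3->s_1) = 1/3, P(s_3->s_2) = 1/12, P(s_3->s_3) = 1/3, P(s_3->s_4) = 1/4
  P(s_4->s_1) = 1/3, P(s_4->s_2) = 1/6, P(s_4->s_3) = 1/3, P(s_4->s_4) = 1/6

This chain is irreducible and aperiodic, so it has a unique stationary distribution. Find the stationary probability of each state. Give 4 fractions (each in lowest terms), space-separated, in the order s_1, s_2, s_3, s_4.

Answer: 136/507 20/117 34/117 137/507

Derivation:
The stationary distribution satisfies pi = pi * P, i.e.:
  pi_s_1 = 1/4*pi_s_1 + 1/12*pi_s_2 + 1/3*pi_s_3 + 1/3*pi_s_4
  pi_s_2 = 1/6*pi_s_1 + 1/3*pi_s_2 + 1/12*pi_s_3 + 1/6*pi_s_4
  pi_s_3 = 1/3*pi_s_1 + 1/12*pi_s_2 + 1/3*pi_s_3 + 1/3*pi_s_4
  pi_s_4 = 1/4*pi_s_1 + 1/2*pi_s_2 + 1/4*pi_s_3 + 1/6*pi_s_4
with normalization: pi_s_1 + pi_s_2 + pi_s_3 + pi_s_4 = 1.

Using the first 3 balance equations plus normalization, the linear system A*pi = b is:
  [-3/4, 1/12, 1/3, 1/3] . pi = 0
  [1/6, -2/3, 1/12, 1/6] . pi = 0
  [1/3, 1/12, -2/3, 1/3] . pi = 0
  [1, 1, 1, 1] . pi = 1

Solving yields:
  pi_s_1 = 136/507
  pi_s_2 = 20/117
  pi_s_3 = 34/117
  pi_s_4 = 137/507

Verification (pi * P):
  136/507*1/4 + 20/117*1/12 + 34/117*1/3 + 137/507*1/3 = 136/507 = pi_s_1  (ok)
  136/507*1/6 + 20/117*1/3 + 34/117*1/12 + 137/507*1/6 = 20/117 = pi_s_2  (ok)
  136/507*1/3 + 20/117*1/12 + 34/117*1/3 + 137/507*1/3 = 34/117 = pi_s_3  (ok)
  136/507*1/4 + 20/117*1/2 + 34/117*1/4 + 137/507*1/6 = 137/507 = pi_s_4  (ok)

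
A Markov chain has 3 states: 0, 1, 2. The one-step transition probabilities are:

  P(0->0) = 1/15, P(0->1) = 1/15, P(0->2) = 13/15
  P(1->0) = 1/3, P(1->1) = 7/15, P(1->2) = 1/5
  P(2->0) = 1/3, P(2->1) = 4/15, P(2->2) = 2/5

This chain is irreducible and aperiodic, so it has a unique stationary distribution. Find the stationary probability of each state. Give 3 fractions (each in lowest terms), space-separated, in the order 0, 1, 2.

Answer: 5/19 61/228 107/228

Derivation:
The stationary distribution satisfies pi = pi * P, i.e.:
  pi_0 = 1/15*pi_0 + 1/3*pi_1 + 1/3*pi_2
  pi_1 = 1/15*pi_0 + 7/15*pi_1 + 4/15*pi_2
  pi_2 = 13/15*pi_0 + 1/5*pi_1 + 2/5*pi_2
with normalization: pi_0 + pi_1 + pi_2 = 1.

Using the first 2 balance equations plus normalization, the linear system A*pi = b is:
  [-14/15, 1/3, 1/3] . pi = 0
  [1/15, -8/15, 4/15] . pi = 0
  [1, 1, 1] . pi = 1

Solving yields:
  pi_0 = 5/19
  pi_1 = 61/228
  pi_2 = 107/228

Verification (pi * P):
  5/19*1/15 + 61/228*1/3 + 107/228*1/3 = 5/19 = pi_0  (ok)
  5/19*1/15 + 61/228*7/15 + 107/228*4/15 = 61/228 = pi_1  (ok)
  5/19*13/15 + 61/228*1/5 + 107/228*2/5 = 107/228 = pi_2  (ok)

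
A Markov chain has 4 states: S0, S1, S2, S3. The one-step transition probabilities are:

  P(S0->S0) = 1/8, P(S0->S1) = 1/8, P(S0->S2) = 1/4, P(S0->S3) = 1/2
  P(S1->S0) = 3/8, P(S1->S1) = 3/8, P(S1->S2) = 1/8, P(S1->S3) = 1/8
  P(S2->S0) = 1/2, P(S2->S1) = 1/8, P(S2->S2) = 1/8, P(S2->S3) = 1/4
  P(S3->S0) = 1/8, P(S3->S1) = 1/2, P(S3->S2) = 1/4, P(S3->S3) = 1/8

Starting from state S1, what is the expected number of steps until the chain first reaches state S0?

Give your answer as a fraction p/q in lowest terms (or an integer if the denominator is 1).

Let h_i = expected steps to first reach S0 from state i.
Boundary: h_S0 = 0.
First-step equations for the other states:
  h_S1 = 1 + 3/8*h_S0 + 3/8*h_S1 + 1/8*h_S2 + 1/8*h_S3
  h_S2 = 1 + 1/2*h_S0 + 1/8*h_S1 + 1/8*h_S2 + 1/4*h_S3
  h_S3 = 1 + 1/8*h_S0 + 1/2*h_S1 + 1/4*h_S2 + 1/8*h_S3

Substituting h_S0 = 0 and rearranging gives the linear system (I - Q) h = 1:
  [5/8, -1/8, -1/8] . (h_S1, h_S2, h_S3) = 1
  [-1/8, 7/8, -1/4] . (h_S1, h_S2, h_S3) = 1
  [-1/2, -1/4, 7/8] . (h_S1, h_S2, h_S3) = 1

Solving yields:
  h_S1 = 14/5
  h_S2 = 38/15
  h_S3 = 52/15

Starting state is S1, so the expected hitting time is h_S1 = 14/5.

Answer: 14/5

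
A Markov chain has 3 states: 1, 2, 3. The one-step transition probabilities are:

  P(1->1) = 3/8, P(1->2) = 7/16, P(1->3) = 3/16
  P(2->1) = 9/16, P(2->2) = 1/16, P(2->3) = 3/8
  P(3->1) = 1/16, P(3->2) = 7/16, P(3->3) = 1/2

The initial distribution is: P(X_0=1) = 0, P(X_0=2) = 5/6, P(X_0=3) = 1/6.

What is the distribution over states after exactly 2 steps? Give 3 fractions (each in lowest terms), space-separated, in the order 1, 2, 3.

Propagating the distribution step by step (d_{t+1} = d_t * P):
d_0 = (1=0, 2=5/6, 3=1/6)
  d_1[1] = 0*3/8 + 5/6*9/16 + 1/6*1/16 = 23/48
  d_1[2] = 0*7/16 + 5/6*1/16 + 1/6*7/16 = 1/8
  d_1[3] = 0*3/16 + 5/6*3/8 + 1/6*1/2 = 19/48
d_1 = (1=23/48, 2=1/8, 3=19/48)
  d_2[1] = 23/48*3/8 + 1/8*9/16 + 19/48*1/16 = 211/768
  d_2[2] = 23/48*7/16 + 1/8*1/16 + 19/48*7/16 = 25/64
  d_2[3] = 23/48*3/16 + 1/8*3/8 + 19/48*1/2 = 257/768
d_2 = (1=211/768, 2=25/64, 3=257/768)

Answer: 211/768 25/64 257/768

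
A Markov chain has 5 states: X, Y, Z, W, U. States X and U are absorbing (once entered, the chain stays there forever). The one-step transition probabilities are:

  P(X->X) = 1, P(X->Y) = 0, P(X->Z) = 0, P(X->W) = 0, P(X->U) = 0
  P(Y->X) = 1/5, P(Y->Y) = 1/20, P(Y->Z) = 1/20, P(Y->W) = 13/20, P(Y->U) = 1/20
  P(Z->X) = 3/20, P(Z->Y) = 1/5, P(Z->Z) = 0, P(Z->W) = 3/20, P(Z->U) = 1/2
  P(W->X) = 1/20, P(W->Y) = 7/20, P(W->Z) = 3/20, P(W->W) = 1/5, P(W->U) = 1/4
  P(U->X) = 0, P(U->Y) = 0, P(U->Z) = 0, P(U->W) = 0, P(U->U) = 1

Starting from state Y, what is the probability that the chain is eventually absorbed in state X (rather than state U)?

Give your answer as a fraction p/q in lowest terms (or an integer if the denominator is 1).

Let a_i = P(absorbed in X | start in state i).
Boundary conditions: a_X = 1, a_U = 0.
For each transient state i, a_i = sum_j P(i->j) * a_j:
  a_Y = 1/5*a_X + 1/20*a_Y + 1/20*a_Z + 13/20*a_W + 1/20*a_U
  a_Z = 3/20*a_X + 1/5*a_Y + 0*a_Z + 3/20*a_W + 1/2*a_U
  a_W = 1/20*a_X + 7/20*a_Y + 3/20*a_Z + 1/5*a_W + 1/4*a_U

Substituting a_X = 1 and a_U = 0, rearrange to (I - Q) a = r where r[i] = P(i -> X):
  [19/20, -1/20, -13/20] . (a_Y, a_Z, a_W) = 1/5
  [-1/5, 1, -3/20] . (a_Y, a_Z, a_W) = 3/20
  [-7/20, -3/20, 4/5] . (a_Y, a_Z, a_W) = 1/20

Solving yields:
  a_Y = 209/481
  a_Z = 136/481
  a_W = 147/481

Starting state is Y, so the absorption probability is a_Y = 209/481.

Answer: 209/481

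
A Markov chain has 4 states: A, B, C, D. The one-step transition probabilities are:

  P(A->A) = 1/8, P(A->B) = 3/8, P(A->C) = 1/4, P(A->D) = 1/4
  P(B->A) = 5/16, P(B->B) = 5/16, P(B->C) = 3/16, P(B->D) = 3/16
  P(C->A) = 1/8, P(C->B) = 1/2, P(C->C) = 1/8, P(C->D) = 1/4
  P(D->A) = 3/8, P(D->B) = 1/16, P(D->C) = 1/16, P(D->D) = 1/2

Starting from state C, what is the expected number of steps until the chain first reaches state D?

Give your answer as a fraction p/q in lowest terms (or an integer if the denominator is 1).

Answer: 40/9

Derivation:
Let h_i = expected steps to first reach D from state i.
Boundary: h_D = 0.
First-step equations for the other states:
  h_A = 1 + 1/8*h_A + 3/8*h_B + 1/4*h_C + 1/4*h_D
  h_B = 1 + 5/16*h_A + 5/16*h_B + 3/16*h_C + 3/16*h_D
  h_C = 1 + 1/8*h_A + 1/2*h_B + 1/8*h_C + 1/4*h_D

Substituting h_D = 0 and rearranging gives the linear system (I - Q) h = 1:
  [7/8, -3/8, -1/4] . (h_A, h_B, h_C) = 1
  [-5/16, 11/16, -3/16] . (h_A, h_B, h_C) = 1
  [-1/8, -1/2, 7/8] . (h_A, h_B, h_C) = 1

Solving yields:
  h_A = 1232/279
  h_B = 1304/279
  h_C = 40/9

Starting state is C, so the expected hitting time is h_C = 40/9.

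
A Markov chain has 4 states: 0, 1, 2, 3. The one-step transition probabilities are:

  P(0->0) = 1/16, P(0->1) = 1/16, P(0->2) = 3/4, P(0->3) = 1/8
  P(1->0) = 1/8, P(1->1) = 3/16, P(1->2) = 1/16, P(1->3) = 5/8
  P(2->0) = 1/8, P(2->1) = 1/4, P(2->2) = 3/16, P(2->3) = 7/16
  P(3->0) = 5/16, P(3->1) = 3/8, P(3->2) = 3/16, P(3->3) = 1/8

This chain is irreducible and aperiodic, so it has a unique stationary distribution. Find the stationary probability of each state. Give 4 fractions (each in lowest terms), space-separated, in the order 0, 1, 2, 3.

Answer: 365/2083 1517/6249 1598/6249 2039/6249

Derivation:
The stationary distribution satisfies pi = pi * P, i.e.:
  pi_0 = 1/16*pi_0 + 1/8*pi_1 + 1/8*pi_2 + 5/16*pi_3
  pi_1 = 1/16*pi_0 + 3/16*pi_1 + 1/4*pi_2 + 3/8*pi_3
  pi_2 = 3/4*pi_0 + 1/16*pi_1 + 3/16*pi_2 + 3/16*pi_3
  pi_3 = 1/8*pi_0 + 5/8*pi_1 + 7/16*pi_2 + 1/8*pi_3
with normalization: pi_0 + pi_1 + pi_2 + pi_3 = 1.

Using the first 3 balance equations plus normalization, the linear system A*pi = b is:
  [-15/16, 1/8, 1/8, 5/16] . pi = 0
  [1/16, -13/16, 1/4, 3/8] . pi = 0
  [3/4, 1/16, -13/16, 3/16] . pi = 0
  [1, 1, 1, 1] . pi = 1

Solving yields:
  pi_0 = 365/2083
  pi_1 = 1517/6249
  pi_2 = 1598/6249
  pi_3 = 2039/6249

Verification (pi * P):
  365/2083*1/16 + 1517/6249*1/8 + 1598/6249*1/8 + 2039/6249*5/16 = 365/2083 = pi_0  (ok)
  365/2083*1/16 + 1517/6249*3/16 + 1598/6249*1/4 + 2039/6249*3/8 = 1517/6249 = pi_1  (ok)
  365/2083*3/4 + 1517/6249*1/16 + 1598/6249*3/16 + 2039/6249*3/16 = 1598/6249 = pi_2  (ok)
  365/2083*1/8 + 1517/6249*5/8 + 1598/6249*7/16 + 2039/6249*1/8 = 2039/6249 = pi_3  (ok)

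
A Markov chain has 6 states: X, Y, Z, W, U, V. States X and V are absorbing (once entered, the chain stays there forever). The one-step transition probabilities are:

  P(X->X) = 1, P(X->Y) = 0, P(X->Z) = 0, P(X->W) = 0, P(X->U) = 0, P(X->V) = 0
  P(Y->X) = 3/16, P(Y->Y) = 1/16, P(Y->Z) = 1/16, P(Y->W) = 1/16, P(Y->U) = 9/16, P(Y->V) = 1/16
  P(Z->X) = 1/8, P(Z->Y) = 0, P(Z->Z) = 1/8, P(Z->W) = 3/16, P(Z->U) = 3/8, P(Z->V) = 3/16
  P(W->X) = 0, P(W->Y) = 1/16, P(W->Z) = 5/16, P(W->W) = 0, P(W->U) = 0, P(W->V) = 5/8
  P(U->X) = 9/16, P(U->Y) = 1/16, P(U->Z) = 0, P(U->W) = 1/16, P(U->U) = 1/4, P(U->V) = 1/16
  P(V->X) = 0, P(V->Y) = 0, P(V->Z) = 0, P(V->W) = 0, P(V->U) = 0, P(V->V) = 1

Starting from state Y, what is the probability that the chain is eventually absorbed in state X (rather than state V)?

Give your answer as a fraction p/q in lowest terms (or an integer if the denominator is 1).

Answer: 669/893

Derivation:
Let a_i = P(absorbed in X | start in state i).
Boundary conditions: a_X = 1, a_V = 0.
For each transient state i, a_i = sum_j P(i->j) * a_j:
  a_Y = 3/16*a_X + 1/16*a_Y + 1/16*a_Z + 1/16*a_W + 9/16*a_U + 1/16*a_V
  a_Z = 1/8*a_X + 0*a_Y + 1/8*a_Z + 3/16*a_W + 3/8*a_U + 3/16*a_V
  a_W = 0*a_X + 1/16*a_Y + 5/16*a_Z + 0*a_W + 0*a_U + 5/8*a_V
  a_U = 9/16*a_X + 1/16*a_Y + 0*a_Z + 1/16*a_W + 1/4*a_U + 1/16*a_V

Substituting a_X = 1 and a_V = 0, rearrange to (I - Q) a = r where r[i] = P(i -> X):
  [15/16, -1/16, -1/16, -9/16] . (a_Y, a_Z, a_W, a_U) = 3/16
  [0, 7/8, -3/16, -3/8] . (a_Y, a_Z, a_W, a_U) = 1/8
  [-1/16, -5/16, 1, 0] . (a_Y, a_Z, a_W, a_U) = 0
  [-1/16, 0, -1/16, 3/4] . (a_Y, a_Z, a_W, a_U) = 9/16

Solving yields:
  a_Y = 669/893
  a_Z = 487/893
  a_W = 194/893
  a_U = 2225/2679

Starting state is Y, so the absorption probability is a_Y = 669/893.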